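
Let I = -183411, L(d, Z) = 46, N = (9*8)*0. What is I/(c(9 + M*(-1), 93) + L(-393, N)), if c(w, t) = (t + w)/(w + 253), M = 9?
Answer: -46402983/11731 ≈ -3955.6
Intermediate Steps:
N = 0 (N = 72*0 = 0)
c(w, t) = (t + w)/(253 + w)
I/(c(9 + M*(-1), 93) + L(-393, N)) = -183411/((93 + (9 + 9*(-1)))/(253 + (9 + 9*(-1))) + 46) = -183411/((93 + (9 - 9))/(253 + (9 - 9)) + 46) = -183411/((93 + 0)/(253 + 0) + 46) = -183411/(93/253 + 46) = -183411/11731/253 = -183411*253/11731 = -46402983/11731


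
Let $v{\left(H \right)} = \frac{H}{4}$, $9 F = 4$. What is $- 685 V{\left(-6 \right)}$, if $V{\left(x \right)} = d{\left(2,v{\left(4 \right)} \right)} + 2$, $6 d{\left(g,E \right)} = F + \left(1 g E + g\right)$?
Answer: $- \frac{50690}{27} \approx -1877.4$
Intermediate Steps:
$F = \frac{4}{9}$ ($F = \frac{1}{9} \cdot 4 = \frac{4}{9} \approx 0.44444$)
$v{\left(H \right)} = \frac{H}{4}$ ($v{\left(H \right)} = H \frac{1}{4} = \frac{H}{4}$)
$d{\left(g,E \right)} = \frac{2}{27} + \frac{g}{6} + \frac{E g}{6}$ ($d{\left(g,E \right)} = \frac{\frac{4}{9} + \left(1 g E + g\right)}{6} = \frac{\frac{4}{9} + \left(g E + g\right)}{6} = \frac{\frac{4}{9} + \left(E g + g\right)}{6} = \frac{\frac{4}{9} + \left(g + E g\right)}{6} = \frac{\frac{4}{9} + g + E g}{6} = \frac{2}{27} + \frac{g}{6} + \frac{E g}{6}$)
$V{\left(x \right)} = \frac{74}{27}$ ($V{\left(x \right)} = \left(\frac{2}{27} + \frac{1}{6} \cdot 2 + \frac{1}{6} \cdot \frac{1}{4} \cdot 4 \cdot 2\right) + 2 = \left(\frac{2}{27} + \frac{1}{3} + \frac{1}{6} \cdot 1 \cdot 2\right) + 2 = \left(\frac{2}{27} + \frac{1}{3} + \frac{1}{3}\right) + 2 = \frac{20}{27} + 2 = \frac{74}{27}$)
$- 685 V{\left(-6 \right)} = \left(-685\right) \frac{74}{27} = - \frac{50690}{27}$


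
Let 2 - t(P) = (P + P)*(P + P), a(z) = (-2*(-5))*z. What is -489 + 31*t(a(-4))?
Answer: -198827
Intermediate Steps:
a(z) = 10*z
t(P) = 2 - 4*P² (t(P) = 2 - (P + P)*(P + P) = 2 - 2*P*2*P = 2 - 4*P²)
-489 + 31*t(a(-4)) = -489 + 31*(2 - 4*(10*(-4))²) = -489 + 31*(2 - 4*(-40)²) = -489 + 31*(2 - 4*1600) = -489 + 31*(2 - 6400) = -489 + 31*(-6398) = -489 - 198338 = -198827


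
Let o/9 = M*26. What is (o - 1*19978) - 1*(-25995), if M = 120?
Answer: 34097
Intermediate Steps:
o = 28080 (o = 9*(120*26) = 9*3120 = 28080)
(o - 1*19978) - 1*(-25995) = (28080 - 1*19978) - 1*(-25995) = (28080 - 19978) + 25995 = 8102 + 25995 = 34097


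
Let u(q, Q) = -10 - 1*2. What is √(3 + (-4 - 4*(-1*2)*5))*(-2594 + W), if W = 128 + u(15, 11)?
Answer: -2478*√39 ≈ -15475.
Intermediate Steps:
u(q, Q) = -12 (u(q, Q) = -10 - 2 = -12)
W = 116 (W = 128 - 12 = 116)
√(3 + (-4 - 4*(-1*2)*5))*(-2594 + W) = √(3 + (-4 - 4*(-1*2)*5))*(-2594 + 116) = √(3 + (-4 - 4*(-2)*5))*(-2478) = √(3 + (-4 - (-8)*5))*(-2478) = √(3 + (-4 - 1*(-40)))*(-2478) = √(3 + (-4 + 40))*(-2478) = √(3 + 36)*(-2478) = √39*(-2478) = -2478*√39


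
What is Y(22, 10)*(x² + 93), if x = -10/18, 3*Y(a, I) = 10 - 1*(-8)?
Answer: 15116/27 ≈ 559.85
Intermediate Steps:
Y(a, I) = 6 (Y(a, I) = (10 - 1*(-8))/3 = (10 + 8)/3 = (⅓)*18 = 6)
x = -5/9 (x = -10*1/18 = -5/9 ≈ -0.55556)
Y(22, 10)*(x² + 93) = 6*((-5/9)² + 93) = 6*(25/81 + 93) = 6*(7558/81) = 15116/27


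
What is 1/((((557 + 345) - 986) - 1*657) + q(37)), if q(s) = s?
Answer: -1/704 ≈ -0.0014205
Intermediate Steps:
1/((((557 + 345) - 986) - 1*657) + q(37)) = 1/((((557 + 345) - 986) - 1*657) + 37) = 1/(((902 - 986) - 657) + 37) = 1/((-84 - 657) + 37) = 1/(-741 + 37) = 1/(-704) = -1/704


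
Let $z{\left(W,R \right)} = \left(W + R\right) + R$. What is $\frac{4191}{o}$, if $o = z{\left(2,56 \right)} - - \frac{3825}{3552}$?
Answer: $\frac{1654048}{45417} \approx 36.419$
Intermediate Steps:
$z{\left(W,R \right)} = W + 2 R$ ($z{\left(W,R \right)} = \left(R + W\right) + R = W + 2 R$)
$o = \frac{136251}{1184}$ ($o = \left(2 + 2 \cdot 56\right) - - \frac{3825}{3552} = \left(2 + 112\right) - \left(-3825\right) \frac{1}{3552} = 114 - - \frac{1275}{1184} = 114 + \frac{1275}{1184} = \frac{136251}{1184} \approx 115.08$)
$\frac{4191}{o} = \frac{4191}{\frac{136251}{1184}} = 4191 \cdot \frac{1184}{136251} = \frac{1654048}{45417}$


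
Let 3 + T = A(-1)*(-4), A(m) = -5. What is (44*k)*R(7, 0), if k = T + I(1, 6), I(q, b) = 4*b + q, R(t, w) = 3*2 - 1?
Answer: 9240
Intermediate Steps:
R(t, w) = 5 (R(t, w) = 6 - 1 = 5)
I(q, b) = q + 4*b
T = 17 (T = -3 - 5*(-4) = -3 + 20 = 17)
k = 42 (k = 17 + (1 + 4*6) = 17 + (1 + 24) = 17 + 25 = 42)
(44*k)*R(7, 0) = (44*42)*5 = 1848*5 = 9240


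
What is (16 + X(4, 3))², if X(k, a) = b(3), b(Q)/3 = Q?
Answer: 625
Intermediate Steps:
b(Q) = 3*Q
X(k, a) = 9 (X(k, a) = 3*3 = 9)
(16 + X(4, 3))² = (16 + 9)² = 25² = 625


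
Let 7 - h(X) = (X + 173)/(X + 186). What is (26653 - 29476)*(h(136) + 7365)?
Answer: -6700319925/322 ≈ -2.0808e+7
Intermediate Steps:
h(X) = 7 - (173 + X)/(186 + X) (h(X) = 7 - (X + 173)/(X + 186) = 7 - (173 + X)/(186 + X))
(26653 - 29476)*(h(136) + 7365) = (26653 - 29476)*((1129 + 6*136)/(186 + 136) + 7365) = -2823*((1129 + 816)/322 + 7365) = -2823*((1/322)*1945 + 7365) = -2823*(1945/322 + 7365) = -2823*2373475/322 = -6700319925/322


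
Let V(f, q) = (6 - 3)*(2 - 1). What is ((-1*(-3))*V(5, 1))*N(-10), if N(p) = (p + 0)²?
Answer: 900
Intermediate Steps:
V(f, q) = 3 (V(f, q) = 3*1 = 3)
N(p) = p²
((-1*(-3))*V(5, 1))*N(-10) = (-1*(-3)*3)*(-10)² = (3*3)*100 = 9*100 = 900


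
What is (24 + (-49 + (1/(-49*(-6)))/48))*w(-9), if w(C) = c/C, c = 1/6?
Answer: 352799/762048 ≈ 0.46296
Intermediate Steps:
c = ⅙ ≈ 0.16667
w(C) = 1/(6*C)
(24 + (-49 + (1/(-49*(-6)))/48))*w(-9) = (24 + (-49 + (1/(-49*(-6)))/48))*((⅙)/(-9)) = (24 + (-49 - 1/49*(-⅙)*(1/48)))*((⅙)*(-⅑)) = (24 + (-49 + (1/294)*(1/48)))*(-1/54) = (24 + (-49 + 1/14112))*(-1/54) = (24 - 691487/14112)*(-1/54) = -352799/14112*(-1/54) = 352799/762048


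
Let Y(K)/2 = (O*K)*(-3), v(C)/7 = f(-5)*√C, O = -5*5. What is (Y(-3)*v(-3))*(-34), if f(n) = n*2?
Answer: -1071000*I*√3 ≈ -1.855e+6*I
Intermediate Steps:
O = -25
f(n) = 2*n
v(C) = -70*√C (v(C) = 7*((2*(-5))*√C) = 7*(-10*√C) = -70*√C)
Y(K) = 150*K (Y(K) = 2*(-25*K*(-3)) = 2*(75*K) = 150*K)
(Y(-3)*v(-3))*(-34) = ((150*(-3))*(-70*I*√3))*(-34) = -(-31500)*I*√3*(-34) = (31500*I*√3)*(-34) = -1071000*I*√3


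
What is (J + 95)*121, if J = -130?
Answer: -4235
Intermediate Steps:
(J + 95)*121 = (-130 + 95)*121 = -35*121 = -4235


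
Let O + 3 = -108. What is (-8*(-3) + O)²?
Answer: 7569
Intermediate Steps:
O = -111 (O = -3 - 108 = -111)
(-8*(-3) + O)² = (-8*(-3) - 111)² = (24 - 111)² = (-87)² = 7569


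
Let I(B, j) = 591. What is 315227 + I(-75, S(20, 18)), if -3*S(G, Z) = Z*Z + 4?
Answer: 315818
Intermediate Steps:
S(G, Z) = -4/3 - Z²/3 (S(G, Z) = -(Z*Z + 4)/3 = -(Z² + 4)/3 = -(4 + Z²)/3 = -4/3 - Z²/3)
315227 + I(-75, S(20, 18)) = 315227 + 591 = 315818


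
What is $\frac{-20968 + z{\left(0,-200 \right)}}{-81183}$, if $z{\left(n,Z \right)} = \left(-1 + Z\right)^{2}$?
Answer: $- \frac{19433}{81183} \approx -0.23937$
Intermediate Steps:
$\frac{-20968 + z{\left(0,-200 \right)}}{-81183} = \frac{-20968 + \left(-1 - 200\right)^{2}}{-81183} = \left(-20968 + \left(-201\right)^{2}\right) \left(- \frac{1}{81183}\right) = \left(-20968 + 40401\right) \left(- \frac{1}{81183}\right) = 19433 \left(- \frac{1}{81183}\right) = - \frac{19433}{81183}$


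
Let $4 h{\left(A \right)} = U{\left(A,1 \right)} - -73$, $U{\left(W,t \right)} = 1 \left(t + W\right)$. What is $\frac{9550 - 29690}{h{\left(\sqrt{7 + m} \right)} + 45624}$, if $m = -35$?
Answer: $- \frac{459619975}{1041618904} + \frac{5035 i \sqrt{7}}{1041618904} \approx -0.44126 + 1.2789 \cdot 10^{-5} i$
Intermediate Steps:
$U{\left(W,t \right)} = W + t$ ($U{\left(W,t \right)} = 1 \left(W + t\right) = W + t$)
$h{\left(A \right)} = \frac{37}{2} + \frac{A}{4}$ ($h{\left(A \right)} = \frac{\left(A + 1\right) - -73}{4} = \frac{\left(1 + A\right) + 73}{4} = \frac{74 + A}{4} = \frac{37}{2} + \frac{A}{4}$)
$\frac{9550 - 29690}{h{\left(\sqrt{7 + m} \right)} + 45624} = \frac{9550 - 29690}{\left(\frac{37}{2} + \frac{\sqrt{7 - 35}}{4}\right) + 45624} = - \frac{20140}{\left(\frac{37}{2} + \frac{\sqrt{-28}}{4}\right) + 45624} = - \frac{20140}{\left(\frac{37}{2} + \frac{2 i \sqrt{7}}{4}\right) + 45624} = - \frac{20140}{\left(\frac{37}{2} + \frac{i \sqrt{7}}{2}\right) + 45624} = - \frac{20140}{\frac{91285}{2} + \frac{i \sqrt{7}}{2}}$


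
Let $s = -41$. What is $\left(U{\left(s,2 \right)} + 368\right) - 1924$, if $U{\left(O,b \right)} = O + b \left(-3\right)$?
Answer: $-1603$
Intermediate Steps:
$U{\left(O,b \right)} = O - 3 b$
$\left(U{\left(s,2 \right)} + 368\right) - 1924 = \left(\left(-41 - 6\right) + 368\right) - 1924 = \left(-47 + 368\right) - 1924 = 321 - 1924 = -1603$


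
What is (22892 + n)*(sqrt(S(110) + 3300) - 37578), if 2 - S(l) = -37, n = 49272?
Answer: -2711778792 + 216492*sqrt(371) ≈ -2.7076e+9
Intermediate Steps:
S(l) = 39 (S(l) = 2 - 1*(-37) = 2 + 37 = 39)
(22892 + n)*(sqrt(S(110) + 3300) - 37578) = (22892 + 49272)*(sqrt(39 + 3300) - 37578) = 72164*(sqrt(3339) - 37578) = 72164*(3*sqrt(371) - 37578) = 72164*(-37578 + 3*sqrt(371)) = -2711778792 + 216492*sqrt(371)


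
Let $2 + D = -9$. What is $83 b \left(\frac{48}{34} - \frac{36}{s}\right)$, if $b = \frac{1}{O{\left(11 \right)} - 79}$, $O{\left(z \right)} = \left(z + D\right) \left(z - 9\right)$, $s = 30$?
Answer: $- \frac{1494}{6715} \approx -0.22249$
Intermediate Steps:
$D = -11$ ($D = -2 - 9 = -11$)
$O{\left(z \right)} = \left(-11 + z\right) \left(-9 + z\right)$ ($O{\left(z \right)} = \left(z - 11\right) \left(z - 9\right) = \left(-11 + z\right) \left(-9 + z\right)$)
$b = - \frac{1}{79}$ ($b = \frac{1}{\left(99 + 11^{2} - 220\right) - 79} = \frac{1}{\left(99 + 121 - 220\right) - 79} = \frac{1}{0 - 79} = \frac{1}{-79} = - \frac{1}{79} \approx -0.012658$)
$83 b \left(\frac{48}{34} - \frac{36}{s}\right) = 83 \left(- \frac{1}{79}\right) \left(\frac{48}{34} - \frac{36}{30}\right) = - \frac{83 \left(48 \cdot \frac{1}{34} - \frac{6}{5}\right)}{79} = - \frac{83 \left(\frac{24}{17} - \frac{6}{5}\right)}{79} = \left(- \frac{83}{79}\right) \frac{18}{85} = - \frac{1494}{6715}$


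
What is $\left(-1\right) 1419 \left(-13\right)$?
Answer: $18447$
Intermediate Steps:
$\left(-1\right) 1419 \left(-13\right) = \left(-1419\right) \left(-13\right) = 18447$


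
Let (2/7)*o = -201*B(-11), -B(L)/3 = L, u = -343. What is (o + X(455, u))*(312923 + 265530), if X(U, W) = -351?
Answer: -27264225249/2 ≈ -1.3632e+10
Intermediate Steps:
B(L) = -3*L
o = -46431/2 (o = 7*(-(-603)*(-11))/2 = 7*(-201*33)/2 = (7/2)*(-6633) = -46431/2 ≈ -23216.)
(o + X(455, u))*(312923 + 265530) = (-46431/2 - 351)*(312923 + 265530) = -47133/2*578453 = -27264225249/2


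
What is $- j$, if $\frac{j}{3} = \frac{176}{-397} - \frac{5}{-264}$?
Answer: $\frac{44479}{34936} \approx 1.2732$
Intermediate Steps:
$j = - \frac{44479}{34936}$ ($j = 3 \left(\frac{176}{-397} - \frac{5}{-264}\right) = 3 \left(176 \left(- \frac{1}{397}\right) - - \frac{5}{264}\right) = 3 \left(- \frac{176}{397} + \frac{5}{264}\right) = 3 \left(- \frac{44479}{104808}\right) = - \frac{44479}{34936} \approx -1.2732$)
$- j = \left(-1\right) \left(- \frac{44479}{34936}\right) = \frac{44479}{34936}$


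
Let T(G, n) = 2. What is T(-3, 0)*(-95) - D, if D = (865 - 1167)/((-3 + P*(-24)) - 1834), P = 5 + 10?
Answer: -417732/2197 ≈ -190.14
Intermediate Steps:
P = 15
D = 302/2197 (D = (865 - 1167)/((-3 + 15*(-24)) - 1834) = -302/((-3 - 360) - 1834) = -302/(-363 - 1834) = -302/(-2197) = -302*(-1/2197) = 302/2197 ≈ 0.13746)
T(-3, 0)*(-95) - D = 2*(-95) - 1*302/2197 = -190 - 302/2197 = -417732/2197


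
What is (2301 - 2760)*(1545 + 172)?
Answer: -788103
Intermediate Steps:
(2301 - 2760)*(1545 + 172) = -459*1717 = -788103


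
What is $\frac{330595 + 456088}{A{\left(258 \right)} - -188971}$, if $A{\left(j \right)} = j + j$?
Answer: $\frac{786683}{189487} \approx 4.1516$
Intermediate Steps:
$A{\left(j \right)} = 2 j$
$\frac{330595 + 456088}{A{\left(258 \right)} - -188971} = \frac{330595 + 456088}{2 \cdot 258 - -188971} = \frac{786683}{516 + 188971} = \frac{786683}{189487}$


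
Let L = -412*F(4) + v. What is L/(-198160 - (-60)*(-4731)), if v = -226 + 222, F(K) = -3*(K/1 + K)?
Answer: -353/17215 ≈ -0.020505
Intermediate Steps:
F(K) = -6*K (F(K) = -3*(K*1 + K) = -3*(K + K) = -6*K)
v = -4
L = 9884 (L = -(-2472)*4 - 4 = -412*(-24) - 4 = 9888 - 4 = 9884)
L/(-198160 - (-60)*(-4731)) = 9884/(-198160 - (-60)*(-4731)) = 9884/(-198160 - 1*283860) = 9884/(-198160 - 283860) = 9884/(-482020) = 9884*(-1/482020) = -353/17215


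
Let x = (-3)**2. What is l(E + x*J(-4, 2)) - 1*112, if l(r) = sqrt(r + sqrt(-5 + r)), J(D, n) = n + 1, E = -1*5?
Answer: -112 + sqrt(22 + sqrt(17)) ≈ -106.89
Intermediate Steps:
E = -5
x = 9
J(D, n) = 1 + n
l(E + x*J(-4, 2)) - 1*112 = sqrt((-5 + 9*(1 + 2)) + sqrt(-5 + (-5 + 9*(1 + 2)))) - 1*112 = sqrt((-5 + 9*3) + sqrt(-5 + (-5 + 9*3))) - 112 = sqrt((-5 + 27) + sqrt(-5 + (-5 + 27))) - 112 = sqrt(22 + sqrt(-5 + 22)) - 112 = sqrt(22 + sqrt(17)) - 112 = -112 + sqrt(22 + sqrt(17))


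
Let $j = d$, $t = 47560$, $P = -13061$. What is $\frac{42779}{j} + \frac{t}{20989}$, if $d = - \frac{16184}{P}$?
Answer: $\frac{11728090508331}{339685976} \approx 34526.0$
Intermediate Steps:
$d = \frac{16184}{13061}$ ($d = - \frac{16184}{-13061} = \left(-16184\right) \left(- \frac{1}{13061}\right) = \frac{16184}{13061} \approx 1.2391$)
$j = \frac{16184}{13061} \approx 1.2391$
$\frac{42779}{j} + \frac{t}{20989} = \frac{42779}{\frac{16184}{13061}} + \frac{47560}{20989} = 42779 \cdot \frac{13061}{16184} + 47560 \cdot \frac{1}{20989} = \frac{558736519}{16184} + \frac{47560}{20989} = \frac{11728090508331}{339685976}$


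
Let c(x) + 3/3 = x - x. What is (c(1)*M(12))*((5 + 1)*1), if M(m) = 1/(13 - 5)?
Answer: -¾ ≈ -0.75000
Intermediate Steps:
c(x) = -1 (c(x) = -1 + (x - x) = -1 + 0 = -1)
M(m) = ⅛ (M(m) = 1/8 = ⅛)
(c(1)*M(12))*((5 + 1)*1) = (-1*⅛)*((5 + 1)*1) = -3/4 = -⅛*6 = -¾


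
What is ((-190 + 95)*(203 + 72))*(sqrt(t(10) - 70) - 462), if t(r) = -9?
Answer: 12069750 - 26125*I*sqrt(79) ≈ 1.207e+7 - 2.322e+5*I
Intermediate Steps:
((-190 + 95)*(203 + 72))*(sqrt(t(10) - 70) - 462) = ((-190 + 95)*(203 + 72))*(sqrt(-9 - 70) - 462) = (-95*275)*(sqrt(-79) - 462) = -26125*(I*sqrt(79) - 462) = -26125*(-462 + I*sqrt(79)) = 12069750 - 26125*I*sqrt(79)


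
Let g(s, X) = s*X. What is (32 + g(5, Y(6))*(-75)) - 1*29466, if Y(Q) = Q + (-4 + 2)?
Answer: -30934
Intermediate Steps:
Y(Q) = -2 + Q (Y(Q) = Q - 2 = -2 + Q)
g(s, X) = X*s
(32 + g(5, Y(6))*(-75)) - 1*29466 = (32 + ((-2 + 6)*5)*(-75)) - 1*29466 = (32 + (4*5)*(-75)) - 29466 = (32 + 20*(-75)) - 29466 = (32 - 1500) - 29466 = -1468 - 29466 = -30934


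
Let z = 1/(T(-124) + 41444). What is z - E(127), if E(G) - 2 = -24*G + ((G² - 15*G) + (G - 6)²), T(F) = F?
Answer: -1066841079/41320 ≈ -25819.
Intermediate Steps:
E(G) = 2 + G² + (-6 + G)² - 39*G (E(G) = 2 + (-24*G + ((G² - 15*G) + (G - 6)²)) = 2 + (-24*G + ((G² - 15*G) + (-6 + G)²)) = 2 + (-24*G + (G² + (-6 + G)² - 15*G)) = 2 + (G² + (-6 + G)² - 39*G) = 2 + G² + (-6 + G)² - 39*G)
z = 1/41320 (z = 1/(-124 + 41444) = 1/41320 ≈ 2.4201e-5)
z - E(127) = 1/41320 - (38 - 51*127 + 2*127²) = 1/41320 - (38 - 6477 + 2*16129) = 1/41320 - (38 - 6477 + 32258) = 1/41320 - 1*25819 = 1/41320 - 25819 = -1066841079/41320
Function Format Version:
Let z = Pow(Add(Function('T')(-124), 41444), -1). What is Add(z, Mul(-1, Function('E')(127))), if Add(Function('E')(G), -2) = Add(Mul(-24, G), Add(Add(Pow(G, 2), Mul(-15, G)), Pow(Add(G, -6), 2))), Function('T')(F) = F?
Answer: Rational(-1066841079, 41320) ≈ -25819.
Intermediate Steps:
Function('E')(G) = Add(2, Pow(G, 2), Pow(Add(-6, G), 2), Mul(-39, G)) (Function('E')(G) = Add(2, Add(Mul(-24, G), Add(Add(Pow(G, 2), Mul(-15, G)), Pow(Add(G, -6), 2)))) = Add(2, Add(Mul(-24, G), Add(Add(Pow(G, 2), Mul(-15, G)), Pow(Add(-6, G), 2)))) = Add(2, Add(Mul(-24, G), Add(Pow(G, 2), Pow(Add(-6, G), 2), Mul(-15, G)))) = Add(2, Add(Pow(G, 2), Pow(Add(-6, G), 2), Mul(-39, G))) = Add(2, Pow(G, 2), Pow(Add(-6, G), 2), Mul(-39, G)))
z = Rational(1, 41320) (z = Pow(Add(-124, 41444), -1) = Pow(41320, -1) = Rational(1, 41320) ≈ 2.4201e-5)
Add(z, Mul(-1, Function('E')(127))) = Add(Rational(1, 41320), Mul(-1, Add(38, Mul(-51, 127), Mul(2, Pow(127, 2))))) = Add(Rational(1, 41320), Mul(-1, Add(38, -6477, Mul(2, 16129)))) = Add(Rational(1, 41320), Mul(-1, Add(38, -6477, 32258))) = Add(Rational(1, 41320), Mul(-1, 25819)) = Add(Rational(1, 41320), -25819) = Rational(-1066841079, 41320)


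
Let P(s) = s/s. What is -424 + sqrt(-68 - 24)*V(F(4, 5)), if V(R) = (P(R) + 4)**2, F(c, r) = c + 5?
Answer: -424 + 50*I*sqrt(23) ≈ -424.0 + 239.79*I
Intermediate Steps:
F(c, r) = 5 + c
P(s) = 1
V(R) = 25 (V(R) = (1 + 4)**2 = 5**2 = 25)
-424 + sqrt(-68 - 24)*V(F(4, 5)) = -424 + sqrt(-68 - 24)*25 = -424 + sqrt(-92)*25 = -424 + (2*I*sqrt(23))*25 = -424 + 50*I*sqrt(23)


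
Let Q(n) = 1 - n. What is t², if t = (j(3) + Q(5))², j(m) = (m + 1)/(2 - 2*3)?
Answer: 625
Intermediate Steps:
j(m) = -¼ - m/4 (j(m) = (1 + m)/(2 - 6) = (1 + m)/(-4) = (1 + m)*(-¼) = -¼ - m/4)
t = 25 (t = ((-¼ - ¼*3) + (1 - 1*5))² = ((-¼ - ¾) + (1 - 5))² = (-1 - 4)² = (-5)² = 25)
t² = 25² = 625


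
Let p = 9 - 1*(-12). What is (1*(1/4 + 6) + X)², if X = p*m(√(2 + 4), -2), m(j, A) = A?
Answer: 20449/16 ≈ 1278.1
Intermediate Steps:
p = 21 (p = 9 + 12 = 21)
X = -42 (X = 21*(-2) = -42)
(1*(1/4 + 6) + X)² = (1*(1/4 + 6) - 42)² = (1*(¼ + 6) - 42)² = (1*(25/4) - 42)² = (25/4 - 42)² = (-143/4)² = 20449/16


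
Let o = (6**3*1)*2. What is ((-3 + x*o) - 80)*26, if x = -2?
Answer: -24622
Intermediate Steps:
o = 432 (o = (216*1)*2 = 216*2 = 432)
((-3 + x*o) - 80)*26 = ((-3 - 2*432) - 80)*26 = ((-3 - 864) - 80)*26 = (-867 - 80)*26 = -947*26 = -24622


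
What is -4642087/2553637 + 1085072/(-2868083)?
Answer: -16084770816085/7324042867871 ≈ -2.1962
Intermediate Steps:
-4642087/2553637 + 1085072/(-2868083) = -4642087*1/2553637 + 1085072*(-1/2868083) = -4642087/2553637 - 1085072/2868083 = -16084770816085/7324042867871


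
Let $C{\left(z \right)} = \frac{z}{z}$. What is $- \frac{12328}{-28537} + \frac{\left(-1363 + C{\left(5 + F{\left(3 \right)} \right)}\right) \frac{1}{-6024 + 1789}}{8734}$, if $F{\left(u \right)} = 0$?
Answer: $\frac{228016486057}{527770269565} \approx 0.43204$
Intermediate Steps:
$C{\left(z \right)} = 1$
$- \frac{12328}{-28537} + \frac{\left(-1363 + C{\left(5 + F{\left(3 \right)} \right)}\right) \frac{1}{-6024 + 1789}}{8734} = - \frac{12328}{-28537} + \frac{\left(-1363 + 1\right) \frac{1}{-6024 + 1789}}{8734} = \left(-12328\right) \left(- \frac{1}{28537}\right) + - \frac{1362}{-4235} \cdot \frac{1}{8734} = \frac{12328}{28537} + \left(-1362\right) \left(- \frac{1}{4235}\right) \frac{1}{8734} = \frac{12328}{28537} + \frac{1362}{4235} \cdot \frac{1}{8734} = \frac{12328}{28537} + \frac{681}{18494245} = \frac{228016486057}{527770269565}$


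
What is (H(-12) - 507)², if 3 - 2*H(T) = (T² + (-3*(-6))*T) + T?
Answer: 859329/4 ≈ 2.1483e+5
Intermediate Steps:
H(T) = 3/2 - 19*T/2 - T²/2 (H(T) = 3/2 - ((T² + (-3*(-6))*T) + T)/2 = 3/2 - ((T² + 18*T) + T)/2 = 3/2 - (T² + 19*T)/2 = 3/2 + (-19*T/2 - T²/2) = 3/2 - 19*T/2 - T²/2)
(H(-12) - 507)² = ((3/2 - 19/2*(-12) - ½*(-12)²) - 507)² = ((3/2 + 114 - ½*144) - 507)² = ((3/2 + 114 - 72) - 507)² = (87/2 - 507)² = (-927/2)² = 859329/4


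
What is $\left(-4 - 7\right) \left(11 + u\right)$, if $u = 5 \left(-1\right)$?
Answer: $-66$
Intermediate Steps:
$u = -5$
$\left(-4 - 7\right) \left(11 + u\right) = \left(-4 - 7\right) \left(11 - 5\right) = \left(-11\right) 6 = -66$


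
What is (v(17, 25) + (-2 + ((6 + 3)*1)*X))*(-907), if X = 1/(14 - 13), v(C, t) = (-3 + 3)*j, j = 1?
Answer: -6349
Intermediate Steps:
v(C, t) = 0 (v(C, t) = (-3 + 3)*1 = 0*1 = 0)
X = 1 (X = 1/1 = 1)
(v(17, 25) + (-2 + ((6 + 3)*1)*X))*(-907) = (0 + (-2 + ((6 + 3)*1)*1))*(-907) = (0 + (-2 + (9*1)*1))*(-907) = (0 + (-2 + 9*1))*(-907) = (0 + (-2 + 9))*(-907) = (0 + 7)*(-907) = 7*(-907) = -6349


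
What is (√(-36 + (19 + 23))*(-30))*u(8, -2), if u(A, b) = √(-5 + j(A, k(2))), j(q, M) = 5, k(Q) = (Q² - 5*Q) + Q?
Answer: 0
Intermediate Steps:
k(Q) = Q² - 4*Q
u(A, b) = 0 (u(A, b) = √(-5 + 5) = √0 = 0)
(√(-36 + (19 + 23))*(-30))*u(8, -2) = (√(-36 + (19 + 23))*(-30))*0 = (√(-36 + 42)*(-30))*0 = (√6*(-30))*0 = -30*√6*0 = 0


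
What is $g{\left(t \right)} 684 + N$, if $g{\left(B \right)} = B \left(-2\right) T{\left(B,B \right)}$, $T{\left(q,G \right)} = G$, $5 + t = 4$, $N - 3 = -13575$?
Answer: $-14940$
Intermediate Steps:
$N = -13572$ ($N = 3 - 13575 = -13572$)
$t = -1$ ($t = -5 + 4 = -1$)
$g{\left(B \right)} = - 2 B^{2}$ ($g{\left(B \right)} = B \left(-2\right) B = - 2 B B = - 2 B^{2}$)
$g{\left(t \right)} 684 + N = - 2 \left(-1\right)^{2} \cdot 684 - 13572 = \left(-2\right) 1 \cdot 684 - 13572 = \left(-2\right) 684 - 13572 = -1368 - 13572 = -14940$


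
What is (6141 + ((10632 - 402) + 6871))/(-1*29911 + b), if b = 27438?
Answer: -23242/2473 ≈ -9.3983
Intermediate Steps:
(6141 + ((10632 - 402) + 6871))/(-1*29911 + b) = (6141 + ((10632 - 402) + 6871))/(-1*29911 + 27438) = (6141 + (10230 + 6871))/(-29911 + 27438) = (6141 + 17101)/(-2473) = 23242*(-1/2473) = -23242/2473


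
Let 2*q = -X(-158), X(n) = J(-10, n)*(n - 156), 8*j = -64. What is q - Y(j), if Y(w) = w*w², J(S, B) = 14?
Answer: 2710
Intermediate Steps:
j = -8 (j = (⅛)*(-64) = -8)
Y(w) = w³
X(n) = -2184 + 14*n (X(n) = 14*(n - 156) = 14*(-156 + n) = -2184 + 14*n)
q = 2198 (q = (-(-2184 + 14*(-158)))/2 = (-(-2184 - 2212))/2 = (-1*(-4396))/2 = (½)*4396 = 2198)
q - Y(j) = 2198 - 1*(-8)³ = 2198 - 1*(-512) = 2198 + 512 = 2710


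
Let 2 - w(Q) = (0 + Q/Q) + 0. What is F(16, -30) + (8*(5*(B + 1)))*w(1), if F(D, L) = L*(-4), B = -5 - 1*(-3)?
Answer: 80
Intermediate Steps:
w(Q) = 1 (w(Q) = 2 - ((0 + Q/Q) + 0) = 2 - ((0 + 1) + 0) = 2 - (1 + 0) = 2 - 1*1 = 2 - 1 = 1)
B = -2 (B = -5 + 3 = -2)
F(D, L) = -4*L
F(16, -30) + (8*(5*(B + 1)))*w(1) = -4*(-30) + (8*(5*(-2 + 1)))*1 = 120 + (8*(5*(-1)))*1 = 120 + (8*(-5))*1 = 120 - 40*1 = 120 - 40 = 80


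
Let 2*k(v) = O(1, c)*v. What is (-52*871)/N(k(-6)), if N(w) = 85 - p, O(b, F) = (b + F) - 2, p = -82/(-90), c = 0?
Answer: -509535/946 ≈ -538.62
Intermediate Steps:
p = 41/45 (p = -82*(-1/90) = 41/45 ≈ 0.91111)
O(b, F) = -2 + F + b (O(b, F) = (F + b) - 2 = -2 + F + b)
k(v) = -v/2 (k(v) = ((-2 + 0 + 1)*v)/2 = (-v)/2 = -v/2)
N(w) = 3784/45 (N(w) = 85 - 1*41/45 = 85 - 41/45 = 3784/45)
(-52*871)/N(k(-6)) = (-52*871)/(3784/45) = -45292*45/3784 = -509535/946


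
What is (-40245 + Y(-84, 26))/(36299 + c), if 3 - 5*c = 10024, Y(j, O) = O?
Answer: -201095/171474 ≈ -1.1727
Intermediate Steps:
c = -10021/5 (c = ⅗ - ⅕*10024 = ⅗ - 10024/5 = -10021/5 ≈ -2004.2)
(-40245 + Y(-84, 26))/(36299 + c) = (-40245 + 26)/(36299 - 10021/5) = -40219/171474/5 = -40219*5/171474 = -201095/171474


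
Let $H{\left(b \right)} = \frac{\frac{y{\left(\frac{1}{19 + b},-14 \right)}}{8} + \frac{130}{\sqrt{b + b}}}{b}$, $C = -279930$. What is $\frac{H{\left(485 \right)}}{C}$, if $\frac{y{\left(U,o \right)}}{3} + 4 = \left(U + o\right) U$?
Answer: $\frac{1023119}{91964663884800} - \frac{13 \sqrt{970}}{13169306850} \approx -1.9619 \cdot 10^{-8}$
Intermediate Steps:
$y{\left(U,o \right)} = -12 + 3 U \left(U + o\right)$ ($y{\left(U,o \right)} = -12 + 3 \left(U + o\right) U = -12 + 3 U \left(U + o\right)$)
$H{\left(b \right)} = \frac{- \frac{3}{2} - \frac{21}{4 \left(19 + b\right)} + \frac{3}{8 \left(19 + b\right)^{2}} + \frac{65 \sqrt{2}}{\sqrt{b}}}{b}$ ($H{\left(b \right)} = \frac{\frac{-12 + 3 \left(\frac{1}{19 + b}\right)^{2} + 3 \frac{1}{19 + b} \left(-14\right)}{8} + \frac{130}{\sqrt{b + b}}}{b} = \frac{\left(-12 + \frac{3}{\left(19 + b\right)^{2}} - \frac{42}{19 + b}\right) \frac{1}{8} + \frac{130}{\sqrt{2 b}}}{b} = \frac{\left(-12 - \frac{42}{19 + b} + \frac{3}{\left(19 + b\right)^{2}}\right) \frac{1}{8} + \frac{130}{\sqrt{2} \sqrt{b}}}{b} = \frac{\left(- \frac{3}{2} - \frac{21}{4 \left(19 + b\right)} + \frac{3}{8 \left(19 + b\right)^{2}}\right) + 130 \frac{\sqrt{2}}{2 \sqrt{b}}}{b} = \frac{\left(- \frac{3}{2} - \frac{21}{4 \left(19 + b\right)} + \frac{3}{8 \left(19 + b\right)^{2}}\right) + \frac{65 \sqrt{2}}{\sqrt{b}}}{b} = \frac{- \frac{3}{2} - \frac{21}{4 \left(19 + b\right)} + \frac{3}{8 \left(19 + b\right)^{2}} + \frac{65 \sqrt{2}}{\sqrt{b}}}{b}$)
$\frac{H{\left(485 \right)}}{C} = \frac{- \frac{21}{4 \cdot 485^{2} + 76 \cdot 485} - \frac{3}{2 \cdot 485} + \frac{3}{8 \left(19 + 485\right)^{3}} + \frac{65 \sqrt{2}}{485 \sqrt{485}} + \frac{57}{8 \cdot 485 \left(19 + 485\right)^{3}}}{-279930} = \left(- \frac{21}{4 \cdot 235225 + 36860} - \frac{3}{970} + \frac{3}{8 \cdot 128024064} + 65 \sqrt{2} \frac{\sqrt{485}}{235225} + \frac{57}{8} \cdot \frac{1}{485} \cdot \frac{1}{128024064}\right) \left(- \frac{1}{279930}\right) = \left(- \frac{21}{940900 + 36860} - \frac{3}{970} + \frac{3}{8} \cdot \frac{1}{128024064} + \frac{13 \sqrt{970}}{47045} + \frac{57}{8} \cdot \frac{1}{485} \cdot \frac{1}{128024064}\right) \left(- \frac{1}{279930}\right) = \left(- \frac{21}{977760} - \frac{3}{970} + \frac{1}{341397504} + \frac{13 \sqrt{970}}{47045} + \frac{19}{165577789440}\right) \left(- \frac{1}{279930}\right) = \left(\left(-21\right) \frac{1}{977760} - \frac{3}{970} + \frac{1}{341397504} + \frac{13 \sqrt{970}}{47045} + \frac{19}{165577789440}\right) \left(- \frac{1}{279930}\right) = \left(- \frac{1}{46560} - \frac{3}{970} + \frac{1}{341397504} + \frac{13 \sqrt{970}}{47045} + \frac{19}{165577789440}\right) \left(- \frac{1}{279930}\right) = \left(- \frac{1023119}{328527360} + \frac{13 \sqrt{970}}{47045}\right) \left(- \frac{1}{279930}\right) = \frac{1023119}{91964663884800} - \frac{13 \sqrt{970}}{13169306850}$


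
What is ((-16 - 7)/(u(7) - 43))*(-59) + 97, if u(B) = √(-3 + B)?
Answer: 2620/41 ≈ 63.902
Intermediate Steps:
((-16 - 7)/(u(7) - 43))*(-59) + 97 = ((-16 - 7)/(√(-3 + 7) - 43))*(-59) + 97 = -23/(√4 - 43)*(-59) + 97 = -23/(2 - 43)*(-59) + 97 = -23/(-41)*(-59) + 97 = -23*(-1/41)*(-59) + 97 = (23/41)*(-59) + 97 = -1357/41 + 97 = 2620/41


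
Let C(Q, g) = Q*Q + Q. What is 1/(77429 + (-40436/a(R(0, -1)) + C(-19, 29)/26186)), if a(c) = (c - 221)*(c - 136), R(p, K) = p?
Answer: 98380802/7617396045815 ≈ 1.2915e-5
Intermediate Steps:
a(c) = (-221 + c)*(-136 + c)
C(Q, g) = Q + Q**2 (C(Q, g) = Q**2 + Q = Q + Q**2)
1/(77429 + (-40436/a(R(0, -1)) + C(-19, 29)/26186)) = 1/(77429 + (-40436/(30056 + 0**2 - 357*0) - 19*(1 - 19)/26186)) = 1/(77429 + (-40436/(30056 + 0 + 0) - 19*(-18)*(1/26186))) = 1/(77429 + (-40436/30056 + 342*(1/26186))) = 1/(77429 + (-40436*1/30056 + 171/13093)) = 1/(77429 + (-10109/7514 + 171/13093)) = 1/(77429 - 131072243/98380802) = 1/(7617396045815/98380802) = 98380802/7617396045815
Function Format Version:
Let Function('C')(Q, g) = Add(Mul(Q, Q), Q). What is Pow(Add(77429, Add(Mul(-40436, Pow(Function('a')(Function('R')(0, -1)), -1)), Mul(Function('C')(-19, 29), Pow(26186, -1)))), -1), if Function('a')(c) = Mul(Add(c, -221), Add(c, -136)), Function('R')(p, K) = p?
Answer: Rational(98380802, 7617396045815) ≈ 1.2915e-5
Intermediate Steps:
Function('a')(c) = Mul(Add(-221, c), Add(-136, c))
Function('C')(Q, g) = Add(Q, Pow(Q, 2)) (Function('C')(Q, g) = Add(Pow(Q, 2), Q) = Add(Q, Pow(Q, 2)))
Pow(Add(77429, Add(Mul(-40436, Pow(Function('a')(Function('R')(0, -1)), -1)), Mul(Function('C')(-19, 29), Pow(26186, -1)))), -1) = Pow(Add(77429, Add(Mul(-40436, Pow(Add(30056, Pow(0, 2), Mul(-357, 0)), -1)), Mul(Mul(-19, Add(1, -19)), Pow(26186, -1)))), -1) = Pow(Add(77429, Add(Mul(-40436, Pow(Add(30056, 0, 0), -1)), Mul(Mul(-19, -18), Rational(1, 26186)))), -1) = Pow(Add(77429, Add(Mul(-40436, Pow(30056, -1)), Mul(342, Rational(1, 26186)))), -1) = Pow(Add(77429, Add(Mul(-40436, Rational(1, 30056)), Rational(171, 13093))), -1) = Pow(Add(77429, Add(Rational(-10109, 7514), Rational(171, 13093))), -1) = Pow(Add(77429, Rational(-131072243, 98380802)), -1) = Pow(Rational(7617396045815, 98380802), -1) = Rational(98380802, 7617396045815)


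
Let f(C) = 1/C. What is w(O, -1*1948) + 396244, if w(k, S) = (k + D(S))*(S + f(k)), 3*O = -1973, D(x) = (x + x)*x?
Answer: -87497623088921/5919 ≈ -1.4782e+10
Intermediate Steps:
D(x) = 2*x² (D(x) = (2*x)*x = 2*x²)
O = -1973/3 (O = (⅓)*(-1973) = -1973/3 ≈ -657.67)
w(k, S) = (S + 1/k)*(k + 2*S²) (w(k, S) = (k + 2*S²)*(S + 1/k) = (S + 1/k)*(k + 2*S²))
w(O, -1*1948) + 396244 = (1 + 2*(-1*1948)³ - 1*1948*(-1973/3) + 2*(-1*1948)²/(-1973/3)) + 396244 = (1 + 2*(-1948)³ - 1948*(-1973/3) + 2*(-1948)²*(-3/1973)) + 396244 = (1 + 2*(-7392083392) + 3843404/3 + 2*3794704*(-3/1973)) + 396244 = (1 - 14784166784 + 3843404/3 - 22768224/1973) + 396244 = -87499968457157/5919 + 396244 = -87497623088921/5919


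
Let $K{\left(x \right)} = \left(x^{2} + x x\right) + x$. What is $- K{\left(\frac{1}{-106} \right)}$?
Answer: $\frac{26}{2809} \approx 0.009256$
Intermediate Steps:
$K{\left(x \right)} = x + 2 x^{2}$ ($K{\left(x \right)} = \left(x^{2} + x^{2}\right) + x = 2 x^{2} + x = x + 2 x^{2}$)
$- K{\left(\frac{1}{-106} \right)} = - \frac{1 + \frac{2}{-106}}{-106} = - \frac{\left(-1\right) \left(1 + 2 \left(- \frac{1}{106}\right)\right)}{106} = - \frac{\left(-1\right) \left(1 - \frac{1}{53}\right)}{106} = - \frac{\left(-1\right) 52}{106 \cdot 53} = \left(-1\right) \left(- \frac{26}{2809}\right) = \frac{26}{2809}$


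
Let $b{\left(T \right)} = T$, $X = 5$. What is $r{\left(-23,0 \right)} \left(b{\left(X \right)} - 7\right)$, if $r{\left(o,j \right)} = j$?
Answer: $0$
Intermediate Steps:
$r{\left(-23,0 \right)} \left(b{\left(X \right)} - 7\right) = 0 \left(5 - 7\right) = 0 \left(-2\right) = 0$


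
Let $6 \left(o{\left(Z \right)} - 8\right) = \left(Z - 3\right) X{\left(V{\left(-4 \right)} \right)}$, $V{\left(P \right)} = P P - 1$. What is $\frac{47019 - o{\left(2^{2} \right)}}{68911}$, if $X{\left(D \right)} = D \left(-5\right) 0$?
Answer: $\frac{47011}{68911} \approx 0.6822$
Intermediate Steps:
$V{\left(P \right)} = -1 + P^{2}$ ($V{\left(P \right)} = P^{2} - 1 = -1 + P^{2}$)
$X{\left(D \right)} = 0$ ($X{\left(D \right)} = - 5 D 0 = 0$)
$o{\left(Z \right)} = 8$ ($o{\left(Z \right)} = 8 + \frac{\left(Z - 3\right) 0}{6} = 8 + \frac{\left(-3 + Z\right) 0}{6} = 8 + \frac{1}{6} \cdot 0 = 8 + 0 = 8$)
$\frac{47019 - o{\left(2^{2} \right)}}{68911} = \frac{47019 - 8}{68911} = \left(47019 - 8\right) \frac{1}{68911} = 47011 \cdot \frac{1}{68911} = \frac{47011}{68911}$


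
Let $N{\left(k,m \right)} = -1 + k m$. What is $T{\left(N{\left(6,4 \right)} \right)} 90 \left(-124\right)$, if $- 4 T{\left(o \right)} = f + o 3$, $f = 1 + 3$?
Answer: $203670$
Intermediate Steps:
$f = 4$
$T{\left(o \right)} = -1 - \frac{3 o}{4}$ ($T{\left(o \right)} = - \frac{4 + o 3}{4} = - \frac{4 + 3 o}{4} = -1 - \frac{3 o}{4}$)
$T{\left(N{\left(6,4 \right)} \right)} 90 \left(-124\right) = \left(-1 - \frac{3 \left(-1 + 6 \cdot 4\right)}{4}\right) 90 \left(-124\right) = \left(-1 - \frac{3 \left(-1 + 24\right)}{4}\right) 90 \left(-124\right) = \left(-1 - \frac{69}{4}\right) 90 \left(-124\right) = \left(- \frac{73}{4}\right) 90 \left(-124\right) = \left(- \frac{3285}{2}\right) \left(-124\right) = 203670$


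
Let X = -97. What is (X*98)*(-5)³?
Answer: 1188250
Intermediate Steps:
(X*98)*(-5)³ = -97*98*(-5)³ = -9506*(-125) = 1188250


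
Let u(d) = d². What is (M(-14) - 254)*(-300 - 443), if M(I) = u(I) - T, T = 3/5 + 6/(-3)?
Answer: 210269/5 ≈ 42054.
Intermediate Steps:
T = -7/5 (T = 3*(⅕) + 6*(-⅓) = ⅗ - 2 = -7/5 ≈ -1.4000)
M(I) = 7/5 + I² (M(I) = I² - 1*(-7/5) = I² + 7/5 = 7/5 + I²)
(M(-14) - 254)*(-300 - 443) = ((7/5 + (-14)²) - 254)*(-300 - 443) = ((7/5 + 196) - 254)*(-743) = (987/5 - 254)*(-743) = -283/5*(-743) = 210269/5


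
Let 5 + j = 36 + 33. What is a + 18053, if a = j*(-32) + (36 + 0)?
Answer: 16041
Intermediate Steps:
j = 64 (j = -5 + (36 + 33) = -5 + 69 = 64)
a = -2012 (a = 64*(-32) + (36 + 0) = -2048 + 36 = -2012)
a + 18053 = -2012 + 18053 = 16041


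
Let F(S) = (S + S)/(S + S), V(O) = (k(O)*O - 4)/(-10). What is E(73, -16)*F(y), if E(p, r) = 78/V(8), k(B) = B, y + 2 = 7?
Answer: -13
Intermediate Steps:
y = 5 (y = -2 + 7 = 5)
V(O) = 2/5 - O**2/10 (V(O) = (O*O - 4)/(-10) = (O**2 - 4)*(-1/10) = (-4 + O**2)*(-1/10) = 2/5 - O**2/10)
E(p, r) = -13 (E(p, r) = 78/(2/5 - 1/10*8**2) = 78/(2/5 - 1/10*64) = 78/(2/5 - 32/5) = 78/(-6) = 78*(-1/6) = -13)
F(S) = 1 (F(S) = (2*S)/((2*S)) = (2*S)*(1/(2*S)) = 1)
E(73, -16)*F(y) = -13*1 = -13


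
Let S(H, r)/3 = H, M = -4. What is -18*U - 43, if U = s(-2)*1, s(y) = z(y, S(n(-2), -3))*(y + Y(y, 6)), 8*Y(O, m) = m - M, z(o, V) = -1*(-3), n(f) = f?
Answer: -5/2 ≈ -2.5000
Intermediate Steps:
S(H, r) = 3*H
z(o, V) = 3
Y(O, m) = ½ + m/8 (Y(O, m) = (m - 1*(-4))/8 = (m + 4)/8 = (4 + m)/8 = ½ + m/8)
s(y) = 15/4 + 3*y (s(y) = 3*(y + (½ + (⅛)*6)) = 3*(y + (½ + ¾)) = 3*(y + 5/4) = 3*(5/4 + y) = 15/4 + 3*y)
U = -9/4 (U = (15/4 + 3*(-2))*1 = (15/4 - 6)*1 = -9/4*1 = -9/4 ≈ -2.2500)
-18*U - 43 = -18*(-9/4) - 43 = 81/2 - 43 = -5/2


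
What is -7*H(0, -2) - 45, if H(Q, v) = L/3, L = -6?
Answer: -31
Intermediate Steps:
H(Q, v) = -2 (H(Q, v) = -6/3 = -6*⅓ = -2)
-7*H(0, -2) - 45 = -7*(-2) - 45 = 14 - 45 = -31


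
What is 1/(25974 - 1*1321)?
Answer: 1/24653 ≈ 4.0563e-5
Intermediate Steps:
1/(25974 - 1*1321) = 1/(25974 - 1321) = 1/24653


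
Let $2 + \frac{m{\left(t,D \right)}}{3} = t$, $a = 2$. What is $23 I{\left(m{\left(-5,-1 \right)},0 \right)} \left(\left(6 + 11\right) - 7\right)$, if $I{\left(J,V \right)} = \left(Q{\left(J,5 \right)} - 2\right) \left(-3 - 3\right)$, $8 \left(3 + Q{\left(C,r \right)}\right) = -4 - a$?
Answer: $7935$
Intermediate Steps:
$m{\left(t,D \right)} = -6 + 3 t$
$Q{\left(C,r \right)} = - \frac{15}{4}$ ($Q{\left(C,r \right)} = -3 + \frac{-4 - 2}{8} = -3 + \frac{1}{8} \left(-6\right) = -3 - \frac{3}{4} = - \frac{15}{4}$)
$I{\left(J,V \right)} = \frac{69}{2}$ ($I{\left(J,V \right)} = \left(- \frac{15}{4} - 2\right) \left(-3 - 3\right) = \left(- \frac{23}{4}\right) \left(-6\right) = \frac{69}{2}$)
$23 I{\left(m{\left(-5,-1 \right)},0 \right)} \left(\left(6 + 11\right) - 7\right) = 23 \cdot \frac{69}{2} \left(\left(6 + 11\right) - 7\right) = \frac{1587 \left(17 - 7\right)}{2} = \frac{1587}{2} \cdot 10 = 7935$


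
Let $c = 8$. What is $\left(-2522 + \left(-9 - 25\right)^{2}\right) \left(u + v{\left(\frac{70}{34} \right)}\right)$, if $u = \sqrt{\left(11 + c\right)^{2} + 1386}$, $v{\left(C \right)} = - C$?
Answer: $\frac{47810}{17} - 1366 \sqrt{1747} \approx -54283.0$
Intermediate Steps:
$u = \sqrt{1747}$ ($u = \sqrt{\left(11 + 8\right)^{2} + 1386} = \sqrt{19^{2} + 1386} = \sqrt{361 + 1386} = \sqrt{1747} \approx 41.797$)
$\left(-2522 + \left(-9 - 25\right)^{2}\right) \left(u + v{\left(\frac{70}{34} \right)}\right) = \left(-2522 + \left(-9 - 25\right)^{2}\right) \left(\sqrt{1747} - \frac{70}{34}\right) = \left(-2522 + \left(-34\right)^{2}\right) \left(\sqrt{1747} - 70 \cdot \frac{1}{34}\right) = \left(-2522 + 1156\right) \left(\sqrt{1747} - \frac{35}{17}\right) = - 1366 \left(\sqrt{1747} - \frac{35}{17}\right) = - 1366 \left(- \frac{35}{17} + \sqrt{1747}\right) = \frac{47810}{17} - 1366 \sqrt{1747}$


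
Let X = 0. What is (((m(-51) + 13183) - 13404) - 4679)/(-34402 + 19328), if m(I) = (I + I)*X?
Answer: 2450/7537 ≈ 0.32506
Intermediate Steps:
m(I) = 0 (m(I) = (I + I)*0 = (2*I)*0 = 0)
(((m(-51) + 13183) - 13404) - 4679)/(-34402 + 19328) = (((0 + 13183) - 13404) - 4679)/(-34402 + 19328) = ((13183 - 13404) - 4679)/(-15074) = (-221 - 4679)*(-1/15074) = -4900*(-1/15074) = 2450/7537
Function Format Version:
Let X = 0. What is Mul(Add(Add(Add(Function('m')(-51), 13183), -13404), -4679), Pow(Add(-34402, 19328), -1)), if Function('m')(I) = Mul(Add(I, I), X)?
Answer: Rational(2450, 7537) ≈ 0.32506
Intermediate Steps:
Function('m')(I) = 0 (Function('m')(I) = Mul(Add(I, I), 0) = Mul(Mul(2, I), 0) = 0)
Mul(Add(Add(Add(Function('m')(-51), 13183), -13404), -4679), Pow(Add(-34402, 19328), -1)) = Mul(Add(Add(Add(0, 13183), -13404), -4679), Pow(Add(-34402, 19328), -1)) = Mul(Add(Add(13183, -13404), -4679), Pow(-15074, -1)) = Mul(Add(-221, -4679), Rational(-1, 15074)) = Mul(-4900, Rational(-1, 15074)) = Rational(2450, 7537)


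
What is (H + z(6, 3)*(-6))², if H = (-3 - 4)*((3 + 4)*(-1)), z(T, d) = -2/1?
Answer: 3721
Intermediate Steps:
z(T, d) = -2 (z(T, d) = -2*1 = -2)
H = 49 (H = -49*(-1) = -7*(-7) = 49)
(H + z(6, 3)*(-6))² = (49 - 2*(-6))² = (49 + 12)² = 61² = 3721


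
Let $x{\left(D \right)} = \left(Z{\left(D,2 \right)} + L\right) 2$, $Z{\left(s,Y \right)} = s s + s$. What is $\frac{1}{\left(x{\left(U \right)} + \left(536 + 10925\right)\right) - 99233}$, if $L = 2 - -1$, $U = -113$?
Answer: $- \frac{1}{62454} \approx -1.6012 \cdot 10^{-5}$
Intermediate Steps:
$Z{\left(s,Y \right)} = s + s^{2}$ ($Z{\left(s,Y \right)} = s^{2} + s = s + s^{2}$)
$L = 3$ ($L = 2 + 1 = 3$)
$x{\left(D \right)} = 6 + 2 D \left(1 + D\right)$ ($x{\left(D \right)} = \left(D \left(1 + D\right) + 3\right) 2 = \left(3 + D \left(1 + D\right)\right) 2 = 6 + 2 D \left(1 + D\right)$)
$\frac{1}{\left(x{\left(U \right)} + \left(536 + 10925\right)\right) - 99233} = \frac{1}{\left(\left(6 + 2 \left(-113\right) \left(1 - 113\right)\right) + \left(536 + 10925\right)\right) - 99233} = \frac{1}{\left(\left(6 + 2 \left(-113\right) \left(-112\right)\right) + 11461\right) - 99233} = \frac{1}{\left(\left(6 + 25312\right) + 11461\right) - 99233} = \frac{1}{\left(25318 + 11461\right) - 99233} = \frac{1}{36779 - 99233} = \frac{1}{-62454} = - \frac{1}{62454}$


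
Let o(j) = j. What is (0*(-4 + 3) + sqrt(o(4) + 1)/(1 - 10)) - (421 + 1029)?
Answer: -1450 - sqrt(5)/9 ≈ -1450.2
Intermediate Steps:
(0*(-4 + 3) + sqrt(o(4) + 1)/(1 - 10)) - (421 + 1029) = (0*(-4 + 3) + sqrt(4 + 1)/(1 - 10)) - (421 + 1029) = (0*(-1) + sqrt(5)/(-9)) - 1*1450 = (0 + sqrt(5)*(-1/9)) - 1450 = (0 - sqrt(5)/9) - 1450 = -sqrt(5)/9 - 1450 = -1450 - sqrt(5)/9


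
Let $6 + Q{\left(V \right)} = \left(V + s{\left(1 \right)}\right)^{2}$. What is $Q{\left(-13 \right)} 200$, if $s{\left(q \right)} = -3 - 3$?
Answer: $71000$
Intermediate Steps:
$s{\left(q \right)} = -6$
$Q{\left(V \right)} = -6 + \left(-6 + V\right)^{2}$ ($Q{\left(V \right)} = -6 + \left(V - 6\right)^{2} = -6 + \left(-6 + V\right)^{2}$)
$Q{\left(-13 \right)} 200 = \left(-6 + \left(-6 - 13\right)^{2}\right) 200 = \left(-6 + \left(-19\right)^{2}\right) 200 = \left(-6 + 361\right) 200 = 355 \cdot 200 = 71000$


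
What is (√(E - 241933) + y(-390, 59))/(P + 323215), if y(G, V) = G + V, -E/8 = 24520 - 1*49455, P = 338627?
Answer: -331/661842 + I*√4717/220614 ≈ -0.00050012 + 0.00031132*I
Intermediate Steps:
E = 199480 (E = -8*(24520 - 1*49455) = -8*(24520 - 49455) = -8*(-24935) = 199480)
(√(E - 241933) + y(-390, 59))/(P + 323215) = (√(199480 - 241933) + (-390 + 59))/(338627 + 323215) = (√(-42453) - 331)/661842 = (3*I*√4717 - 331)*(1/661842) = (-331 + 3*I*√4717)*(1/661842) = -331/661842 + I*√4717/220614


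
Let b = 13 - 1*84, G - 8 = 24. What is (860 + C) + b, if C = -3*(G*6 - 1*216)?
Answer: 861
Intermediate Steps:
G = 32 (G = 8 + 24 = 32)
b = -71 (b = 13 - 84 = -71)
C = 72 (C = -3*(32*6 - 1*216) = -3*(192 - 216) = -3*(-24) = 72)
(860 + C) + b = (860 + 72) - 71 = 932 - 71 = 861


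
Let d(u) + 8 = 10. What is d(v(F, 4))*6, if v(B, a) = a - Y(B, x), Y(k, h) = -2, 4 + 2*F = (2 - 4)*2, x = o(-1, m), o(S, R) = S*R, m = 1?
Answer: 12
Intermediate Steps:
o(S, R) = R*S
x = -1 (x = 1*(-1) = -1)
F = -4 (F = -2 + ((2 - 4)*2)/2 = -2 + (-2*2)/2 = -2 + (½)*(-4) = -2 - 2 = -4)
v(B, a) = 2 + a (v(B, a) = a - 1*(-2) = a + 2 = 2 + a)
d(u) = 2 (d(u) = -8 + 10 = 2)
d(v(F, 4))*6 = 2*6 = 12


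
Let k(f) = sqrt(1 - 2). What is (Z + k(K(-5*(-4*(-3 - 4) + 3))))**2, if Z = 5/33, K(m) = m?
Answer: -1064/1089 + 10*I/33 ≈ -0.97704 + 0.30303*I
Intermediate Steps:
Z = 5/33 (Z = 5*(1/33) = 5/33 ≈ 0.15152)
k(f) = I (k(f) = sqrt(-1) = I)
(Z + k(K(-5*(-4*(-3 - 4) + 3))))**2 = (5/33 + I)**2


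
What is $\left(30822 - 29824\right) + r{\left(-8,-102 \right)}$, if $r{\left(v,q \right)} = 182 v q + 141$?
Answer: $149651$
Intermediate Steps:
$r{\left(v,q \right)} = 141 + 182 q v$ ($r{\left(v,q \right)} = 182 q v + 141 = 141 + 182 q v$)
$\left(30822 - 29824\right) + r{\left(-8,-102 \right)} = \left(30822 - 29824\right) + \left(141 + 182 \left(-102\right) \left(-8\right)\right) = 998 + \left(141 + 148512\right) = 998 + 148653 = 149651$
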